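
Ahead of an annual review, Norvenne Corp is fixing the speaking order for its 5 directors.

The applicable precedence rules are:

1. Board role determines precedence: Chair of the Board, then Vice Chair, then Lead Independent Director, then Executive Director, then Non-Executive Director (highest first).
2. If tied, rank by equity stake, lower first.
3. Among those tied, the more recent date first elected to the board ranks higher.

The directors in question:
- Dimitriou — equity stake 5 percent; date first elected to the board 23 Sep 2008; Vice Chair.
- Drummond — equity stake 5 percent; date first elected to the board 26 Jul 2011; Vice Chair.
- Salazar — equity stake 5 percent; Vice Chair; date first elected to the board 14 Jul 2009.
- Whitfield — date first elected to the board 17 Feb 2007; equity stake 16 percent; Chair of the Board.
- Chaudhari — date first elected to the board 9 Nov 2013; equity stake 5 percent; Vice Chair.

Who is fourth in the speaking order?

By board role: Whitfield (Chair of the Board); then Chaudhari, Drummond, Salazar and Dimitriou (Vice Chair).
Chaudhari, Drummond, Salazar and Dimitriou all have equity stake 5 percent, so the next rule applies.
Among Chaudhari, Drummond, Salazar and Dimitriou, by date first elected to the board (later first): Chaudhari (9 Nov 2013) before Drummond (26 Jul 2011) before Salazar (14 Jul 2009) before Dimitriou (23 Sep 2008).
Order: Whitfield, Chaudhari, Drummond, Salazar, Dimitriou.

Salazar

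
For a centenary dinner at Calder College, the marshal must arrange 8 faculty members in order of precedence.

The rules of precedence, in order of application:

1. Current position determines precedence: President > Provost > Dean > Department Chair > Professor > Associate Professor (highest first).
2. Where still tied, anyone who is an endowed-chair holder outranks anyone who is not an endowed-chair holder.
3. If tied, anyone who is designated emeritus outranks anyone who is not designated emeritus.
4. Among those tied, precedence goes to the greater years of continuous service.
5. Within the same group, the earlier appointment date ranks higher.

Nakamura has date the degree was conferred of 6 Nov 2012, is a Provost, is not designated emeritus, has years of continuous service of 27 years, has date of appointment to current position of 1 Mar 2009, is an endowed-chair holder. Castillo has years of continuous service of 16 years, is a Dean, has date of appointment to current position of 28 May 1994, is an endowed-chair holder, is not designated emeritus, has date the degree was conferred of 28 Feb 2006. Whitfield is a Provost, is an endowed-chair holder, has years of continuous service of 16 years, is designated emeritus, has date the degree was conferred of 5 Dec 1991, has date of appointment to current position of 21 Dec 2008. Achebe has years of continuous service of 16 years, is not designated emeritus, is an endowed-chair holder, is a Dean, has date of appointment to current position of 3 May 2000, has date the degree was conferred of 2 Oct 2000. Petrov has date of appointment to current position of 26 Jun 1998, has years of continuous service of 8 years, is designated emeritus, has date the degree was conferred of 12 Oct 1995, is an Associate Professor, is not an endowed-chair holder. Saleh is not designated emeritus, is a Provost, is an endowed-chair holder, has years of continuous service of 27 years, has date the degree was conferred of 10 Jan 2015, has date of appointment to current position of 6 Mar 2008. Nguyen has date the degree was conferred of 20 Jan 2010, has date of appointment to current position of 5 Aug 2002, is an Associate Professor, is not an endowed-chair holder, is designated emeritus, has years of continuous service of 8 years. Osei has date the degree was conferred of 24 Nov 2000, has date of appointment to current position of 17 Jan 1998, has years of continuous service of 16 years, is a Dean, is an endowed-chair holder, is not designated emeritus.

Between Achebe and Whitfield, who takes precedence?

Whitfield

By current position: Whitfield, Saleh and Nakamura (Provost); then Castillo, Osei and Achebe (Dean); then Petrov and Nguyen (Associate Professor).
Whitfield, Saleh and Nakamura are each an endowed-chair holder, so the next rule applies.
Among Whitfield, Saleh and Nakamura, designated emeritus before not designated emeritus: Whitfield (designated emeritus) before Saleh and Nakamura (not designated emeritus).
Saleh and Nakamura both have years of continuous service 27 years, so the next rule applies.
Among Saleh and Nakamura, by date of appointment to current position (earlier first): Saleh (6 Mar 2008) before Nakamura (1 Mar 2009).
Castillo, Osei and Achebe are each an endowed-chair holder, so the next rule applies.
Castillo, Osei and Achebe are each not designated emeritus, so the next rule applies.
Castillo, Osei and Achebe all have years of continuous service 16 years, so the next rule applies.
Among Castillo, Osei and Achebe, by date of appointment to current position (earlier first): Castillo (28 May 1994) before Osei (17 Jan 1998) before Achebe (3 May 2000).
Petrov and Nguyen are each not an endowed-chair holder, so the next rule applies.
Petrov and Nguyen are each designated emeritus, so the next rule applies.
Petrov and Nguyen both have years of continuous service 8 years, so the next rule applies.
Among Petrov and Nguyen, by date of appointment to current position (earlier first): Petrov (26 Jun 1998) before Nguyen (5 Aug 2002).
So Whitfield takes precedence.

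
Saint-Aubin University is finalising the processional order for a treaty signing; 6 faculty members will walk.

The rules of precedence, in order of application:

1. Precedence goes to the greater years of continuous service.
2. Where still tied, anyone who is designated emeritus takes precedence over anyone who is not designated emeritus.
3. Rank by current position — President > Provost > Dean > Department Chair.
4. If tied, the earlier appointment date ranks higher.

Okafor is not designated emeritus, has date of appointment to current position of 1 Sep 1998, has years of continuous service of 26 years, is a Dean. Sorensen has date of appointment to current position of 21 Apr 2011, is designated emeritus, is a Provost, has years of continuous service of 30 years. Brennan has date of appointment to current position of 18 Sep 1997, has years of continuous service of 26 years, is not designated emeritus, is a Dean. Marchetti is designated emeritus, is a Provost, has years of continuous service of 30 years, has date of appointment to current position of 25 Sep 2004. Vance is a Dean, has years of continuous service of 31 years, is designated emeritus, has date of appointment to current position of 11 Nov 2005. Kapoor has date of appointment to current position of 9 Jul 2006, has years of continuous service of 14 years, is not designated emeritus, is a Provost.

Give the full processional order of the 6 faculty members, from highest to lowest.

Vance, Marchetti, Sorensen, Brennan, Okafor, Kapoor

By years of continuous service (higher first): Vance (31 years); then Marchetti and Sorensen (both 30 years); then Brennan and Okafor (both 26 years); then Kapoor (14 years).
Marchetti and Sorensen are each designated emeritus, so the next rule applies.
Marchetti and Sorensen are each Provost, so the next rule applies.
Among Marchetti and Sorensen, by date of appointment to current position (earlier first): Marchetti (25 Sep 2004) before Sorensen (21 Apr 2011).
Brennan and Okafor are each not designated emeritus, so the next rule applies.
Brennan and Okafor are each Dean, so the next rule applies.
Among Brennan and Okafor, by date of appointment to current position (earlier first): Brennan (18 Sep 1997) before Okafor (1 Sep 1998).
Full order: Vance, Marchetti, Sorensen, Brennan, Okafor, Kapoor.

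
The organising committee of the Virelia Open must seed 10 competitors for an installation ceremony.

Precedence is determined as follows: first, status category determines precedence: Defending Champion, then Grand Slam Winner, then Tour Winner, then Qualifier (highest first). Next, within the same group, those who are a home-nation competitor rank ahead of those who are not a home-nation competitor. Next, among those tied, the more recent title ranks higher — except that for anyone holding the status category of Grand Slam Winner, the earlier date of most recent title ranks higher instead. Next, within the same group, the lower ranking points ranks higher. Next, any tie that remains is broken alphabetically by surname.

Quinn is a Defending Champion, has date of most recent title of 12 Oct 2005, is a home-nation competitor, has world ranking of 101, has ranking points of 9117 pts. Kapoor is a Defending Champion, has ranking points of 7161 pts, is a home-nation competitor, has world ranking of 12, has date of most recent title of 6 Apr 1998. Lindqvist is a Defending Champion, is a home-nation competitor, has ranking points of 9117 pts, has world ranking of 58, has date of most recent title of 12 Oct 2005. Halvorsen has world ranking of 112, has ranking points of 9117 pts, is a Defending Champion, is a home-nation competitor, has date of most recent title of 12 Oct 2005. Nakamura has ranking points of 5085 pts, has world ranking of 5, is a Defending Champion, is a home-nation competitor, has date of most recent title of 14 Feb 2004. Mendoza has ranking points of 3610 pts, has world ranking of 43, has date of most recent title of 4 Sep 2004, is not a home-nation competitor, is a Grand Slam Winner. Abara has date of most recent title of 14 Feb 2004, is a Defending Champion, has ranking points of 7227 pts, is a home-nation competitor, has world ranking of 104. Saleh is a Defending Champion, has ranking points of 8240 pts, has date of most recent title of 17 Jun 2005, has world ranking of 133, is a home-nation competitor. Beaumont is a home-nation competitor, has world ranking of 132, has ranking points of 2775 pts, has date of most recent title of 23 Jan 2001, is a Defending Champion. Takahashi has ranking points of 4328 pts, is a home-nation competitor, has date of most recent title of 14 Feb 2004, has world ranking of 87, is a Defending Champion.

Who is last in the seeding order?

By status category: Halvorsen, Lindqvist, Quinn, Saleh, Takahashi, Nakamura, Abara, Beaumont and Kapoor (Defending Champion); then Mendoza (Grand Slam Winner).
Halvorsen, Lindqvist, Quinn, Saleh, Takahashi, Nakamura, Abara, Beaumont and Kapoor are each a home-nation competitor, so the next rule applies.
Among Halvorsen, Lindqvist, Quinn, Saleh, Takahashi, Nakamura, Abara, Beaumont and Kapoor, by date of most recent title (later first): Halvorsen, Lindqvist and Quinn (12 Oct 2005) before Saleh (17 Jun 2005) before Takahashi, Nakamura and Abara (14 Feb 2004) before Beaumont (23 Jan 2001) before Kapoor (6 Apr 1998).
Halvorsen, Lindqvist and Quinn all have ranking points 9117 pts, so the next rule applies.
Among Halvorsen, Lindqvist and Quinn, alphabetically by surname: Halvorsen before Lindqvist before Quinn.
Among Takahashi, Nakamura and Abara, by ranking points (lower first): Takahashi (4328 pts) before Nakamura (5085 pts) before Abara (7227 pts).
Order: Halvorsen, Lindqvist, Quinn, Saleh, Takahashi, Nakamura, Abara, Beaumont, Kapoor, Mendoza.

Mendoza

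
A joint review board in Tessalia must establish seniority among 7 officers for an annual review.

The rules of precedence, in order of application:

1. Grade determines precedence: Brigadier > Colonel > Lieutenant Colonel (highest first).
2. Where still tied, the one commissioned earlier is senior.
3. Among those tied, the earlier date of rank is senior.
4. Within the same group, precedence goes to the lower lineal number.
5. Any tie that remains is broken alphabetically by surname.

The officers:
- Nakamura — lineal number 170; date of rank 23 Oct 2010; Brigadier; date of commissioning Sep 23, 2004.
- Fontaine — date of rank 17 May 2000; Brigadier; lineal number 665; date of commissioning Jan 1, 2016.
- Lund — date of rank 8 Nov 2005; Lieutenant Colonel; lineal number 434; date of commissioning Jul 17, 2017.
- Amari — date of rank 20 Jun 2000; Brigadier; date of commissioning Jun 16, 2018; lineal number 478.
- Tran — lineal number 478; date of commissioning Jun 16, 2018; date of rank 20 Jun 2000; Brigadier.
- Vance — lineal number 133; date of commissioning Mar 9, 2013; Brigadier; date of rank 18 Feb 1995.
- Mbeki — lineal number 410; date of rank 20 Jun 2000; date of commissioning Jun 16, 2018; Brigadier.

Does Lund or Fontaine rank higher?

By grade: Nakamura, Vance, Fontaine, Mbeki, Amari and Tran (Brigadier); then Lund (Lieutenant Colonel).
Among Nakamura, Vance, Fontaine, Mbeki, Amari and Tran, by date of commissioning (earlier first): Nakamura (Sep 23, 2004) before Vance (Mar 9, 2013) before Fontaine (Jan 1, 2016) before Mbeki, Amari and Tran (Jun 16, 2018).
Mbeki, Amari and Tran all have date of rank 20 Jun 2000, so the next rule applies.
Among Mbeki, Amari and Tran, by lineal number (lower first): Mbeki (410) before Amari and Tran (478).
Among Amari and Tran, alphabetically by surname: Amari before Tran.
So Fontaine takes precedence.

Fontaine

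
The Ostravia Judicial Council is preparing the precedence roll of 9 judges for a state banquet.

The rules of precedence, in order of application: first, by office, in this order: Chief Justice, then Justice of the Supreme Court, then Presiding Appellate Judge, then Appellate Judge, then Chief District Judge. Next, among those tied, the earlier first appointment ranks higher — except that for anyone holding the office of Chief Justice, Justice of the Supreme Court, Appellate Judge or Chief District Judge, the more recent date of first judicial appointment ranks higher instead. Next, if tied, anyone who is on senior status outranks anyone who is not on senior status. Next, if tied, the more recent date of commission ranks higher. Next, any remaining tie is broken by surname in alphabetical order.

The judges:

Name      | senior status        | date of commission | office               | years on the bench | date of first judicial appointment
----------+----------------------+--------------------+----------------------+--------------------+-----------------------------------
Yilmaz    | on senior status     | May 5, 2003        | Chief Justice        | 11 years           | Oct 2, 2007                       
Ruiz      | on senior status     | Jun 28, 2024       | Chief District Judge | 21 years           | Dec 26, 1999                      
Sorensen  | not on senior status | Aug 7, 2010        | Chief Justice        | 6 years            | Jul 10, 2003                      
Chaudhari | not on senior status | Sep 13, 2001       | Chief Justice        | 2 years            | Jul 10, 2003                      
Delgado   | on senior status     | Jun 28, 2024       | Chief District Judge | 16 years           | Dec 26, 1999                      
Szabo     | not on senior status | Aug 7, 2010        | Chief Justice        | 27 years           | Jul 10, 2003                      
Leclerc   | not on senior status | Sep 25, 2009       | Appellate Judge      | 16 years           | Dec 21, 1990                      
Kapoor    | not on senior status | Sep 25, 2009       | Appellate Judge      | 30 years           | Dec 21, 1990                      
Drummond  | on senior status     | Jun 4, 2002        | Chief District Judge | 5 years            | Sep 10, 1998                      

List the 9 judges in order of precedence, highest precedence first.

Yilmaz, Sorensen, Szabo, Chaudhari, Kapoor, Leclerc, Delgado, Ruiz, Drummond

By office: Yilmaz, Sorensen, Szabo and Chaudhari (Chief Justice); then Kapoor and Leclerc (Appellate Judge); then Delgado, Ruiz and Drummond (Chief District Judge).
Among Yilmaz, Sorensen, Szabo and Chaudhari, by date of first judicial appointment (later first) (reversed rule for this group): Yilmaz (Oct 2, 2007) before Sorensen, Szabo and Chaudhari (Jul 10, 2003).
Sorensen, Szabo and Chaudhari are each not on senior status, so the next rule applies.
Among Sorensen, Szabo and Chaudhari, by date of commission (later first): Sorensen and Szabo (Aug 7, 2010) before Chaudhari (Sep 13, 2001).
Among Sorensen and Szabo, alphabetically by surname: Sorensen before Szabo.
Kapoor and Leclerc both have date of first judicial appointment Dec 21, 1990, so the next rule applies.
Kapoor and Leclerc are each not on senior status, so the next rule applies.
Kapoor and Leclerc both have date of commission Sep 25, 2009, so the next rule applies.
Among Kapoor and Leclerc, alphabetically by surname: Kapoor before Leclerc.
Among Delgado, Ruiz and Drummond, by date of first judicial appointment (later first) (reversed rule for this group): Delgado and Ruiz (Dec 26, 1999) before Drummond (Sep 10, 1998).
Delgado and Ruiz are each on senior status, so the next rule applies.
Delgado and Ruiz both have date of commission Jun 28, 2024, so the next rule applies.
Among Delgado and Ruiz, alphabetically by surname: Delgado before Ruiz.
Full order: Yilmaz, Sorensen, Szabo, Chaudhari, Kapoor, Leclerc, Delgado, Ruiz, Drummond.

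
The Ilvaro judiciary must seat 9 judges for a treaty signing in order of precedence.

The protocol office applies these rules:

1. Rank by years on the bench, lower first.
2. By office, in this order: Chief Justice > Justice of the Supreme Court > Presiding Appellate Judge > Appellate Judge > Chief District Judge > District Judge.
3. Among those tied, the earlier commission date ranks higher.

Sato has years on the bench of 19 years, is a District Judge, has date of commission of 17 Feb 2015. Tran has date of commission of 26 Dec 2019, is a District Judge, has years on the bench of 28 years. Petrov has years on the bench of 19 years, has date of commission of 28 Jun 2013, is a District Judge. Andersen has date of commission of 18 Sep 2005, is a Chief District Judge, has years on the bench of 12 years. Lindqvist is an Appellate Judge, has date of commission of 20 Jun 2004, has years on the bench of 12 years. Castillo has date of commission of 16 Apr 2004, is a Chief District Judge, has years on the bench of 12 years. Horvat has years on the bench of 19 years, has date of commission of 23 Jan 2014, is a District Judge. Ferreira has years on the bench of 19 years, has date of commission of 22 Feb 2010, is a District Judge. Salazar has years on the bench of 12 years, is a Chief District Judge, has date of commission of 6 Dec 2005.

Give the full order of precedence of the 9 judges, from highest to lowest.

Lindqvist, Castillo, Andersen, Salazar, Ferreira, Petrov, Horvat, Sato, Tran

By years on the bench (lower first): Lindqvist, Castillo, Andersen and Salazar (each 12 years); then Ferreira, Petrov, Horvat and Sato (each 19 years); then Tran (28 years).
Among Lindqvist, Castillo, Andersen and Salazar, by office: Lindqvist (Appellate Judge) before Castillo, Andersen and Salazar (Chief District Judge).
Among Castillo, Andersen and Salazar, by date of commission (earlier first): Castillo (16 Apr 2004) before Andersen (18 Sep 2005) before Salazar (6 Dec 2005).
Ferreira, Petrov, Horvat and Sato are each District Judge, so the next rule applies.
Among Ferreira, Petrov, Horvat and Sato, by date of commission (earlier first): Ferreira (22 Feb 2010) before Petrov (28 Jun 2013) before Horvat (23 Jan 2014) before Sato (17 Feb 2015).
Full order: Lindqvist, Castillo, Andersen, Salazar, Ferreira, Petrov, Horvat, Sato, Tran.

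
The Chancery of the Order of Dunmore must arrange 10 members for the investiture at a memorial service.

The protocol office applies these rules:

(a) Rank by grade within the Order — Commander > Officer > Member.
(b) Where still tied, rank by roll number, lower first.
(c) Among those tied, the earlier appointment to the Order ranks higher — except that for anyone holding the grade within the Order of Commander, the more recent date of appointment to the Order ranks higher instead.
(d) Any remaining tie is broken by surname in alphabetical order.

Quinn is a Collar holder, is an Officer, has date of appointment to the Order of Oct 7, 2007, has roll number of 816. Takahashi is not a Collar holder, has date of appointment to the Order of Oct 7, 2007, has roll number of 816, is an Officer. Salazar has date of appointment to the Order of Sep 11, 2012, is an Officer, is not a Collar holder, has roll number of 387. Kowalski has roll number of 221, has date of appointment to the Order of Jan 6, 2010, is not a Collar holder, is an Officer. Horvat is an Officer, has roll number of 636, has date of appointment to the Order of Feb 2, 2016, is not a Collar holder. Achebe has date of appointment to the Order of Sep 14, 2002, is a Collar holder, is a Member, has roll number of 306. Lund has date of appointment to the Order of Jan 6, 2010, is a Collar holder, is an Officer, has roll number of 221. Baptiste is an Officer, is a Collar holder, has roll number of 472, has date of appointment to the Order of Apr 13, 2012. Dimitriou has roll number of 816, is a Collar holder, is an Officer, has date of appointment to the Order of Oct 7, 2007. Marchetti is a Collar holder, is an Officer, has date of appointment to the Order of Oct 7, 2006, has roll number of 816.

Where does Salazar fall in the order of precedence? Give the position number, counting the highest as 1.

By grade within the Order: Kowalski, Lund, Salazar, Baptiste, Horvat, Marchetti, Dimitriou, Quinn and Takahashi (Officer); then Achebe (Member).
Among Kowalski, Lund, Salazar, Baptiste, Horvat, Marchetti, Dimitriou, Quinn and Takahashi, by roll number (lower first): Kowalski and Lund (221) before Salazar (387) before Baptiste (472) before Horvat (636) before Marchetti, Dimitriou, Quinn and Takahashi (816).
Kowalski and Lund both have date of appointment to the Order Jan 6, 2010, so the next rule applies.
Among Kowalski and Lund, alphabetically by surname: Kowalski before Lund.
Among Marchetti, Dimitriou, Quinn and Takahashi, by date of appointment to the Order (earlier first): Marchetti (Oct 7, 2006) before Dimitriou, Quinn and Takahashi (Oct 7, 2007).
Among Dimitriou, Quinn and Takahashi, alphabetically by surname: Dimitriou before Quinn before Takahashi.
Order: Kowalski, Lund, Salazar, Baptiste, Horvat, Marchetti, Dimitriou, Quinn, Takahashi, Achebe. So position 3.

3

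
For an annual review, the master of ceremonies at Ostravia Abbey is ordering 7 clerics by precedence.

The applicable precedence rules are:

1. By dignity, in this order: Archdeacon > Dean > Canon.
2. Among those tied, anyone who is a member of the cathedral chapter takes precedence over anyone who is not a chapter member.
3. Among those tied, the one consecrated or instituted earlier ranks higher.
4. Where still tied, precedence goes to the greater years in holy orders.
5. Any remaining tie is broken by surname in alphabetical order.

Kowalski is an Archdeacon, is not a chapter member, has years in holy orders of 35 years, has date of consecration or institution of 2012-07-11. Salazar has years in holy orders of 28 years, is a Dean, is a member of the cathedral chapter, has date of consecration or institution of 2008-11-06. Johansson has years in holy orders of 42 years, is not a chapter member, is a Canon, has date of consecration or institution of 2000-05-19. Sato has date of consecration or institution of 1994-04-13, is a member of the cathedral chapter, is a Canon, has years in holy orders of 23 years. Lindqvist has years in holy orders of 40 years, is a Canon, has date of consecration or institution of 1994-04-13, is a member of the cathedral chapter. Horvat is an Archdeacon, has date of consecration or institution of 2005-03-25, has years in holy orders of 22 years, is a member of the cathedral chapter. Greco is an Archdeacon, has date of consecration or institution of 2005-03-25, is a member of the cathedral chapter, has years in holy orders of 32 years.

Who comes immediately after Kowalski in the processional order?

By dignity: Greco, Horvat and Kowalski (Archdeacon); then Salazar (Dean); then Lindqvist, Sato and Johansson (Canon).
Among Greco, Horvat and Kowalski, a member of the cathedral chapter before not a chapter member: Greco and Horvat (a member of the cathedral chapter) before Kowalski (not a chapter member).
Greco and Horvat both have date of consecration or institution 2005-03-25, so the next rule applies.
Among Greco and Horvat, by years in holy orders (higher first): Greco (32 years) before Horvat (22 years).
Among Lindqvist, Sato and Johansson, a member of the cathedral chapter before not a chapter member: Lindqvist and Sato (a member of the cathedral chapter) before Johansson (not a chapter member).
Lindqvist and Sato both have date of consecration or institution 1994-04-13, so the next rule applies.
Among Lindqvist and Sato, by years in holy orders (higher first): Lindqvist (40 years) before Sato (23 years).
Order: Greco, Horvat, Kowalski, Salazar, Lindqvist, Sato, Johansson.

Salazar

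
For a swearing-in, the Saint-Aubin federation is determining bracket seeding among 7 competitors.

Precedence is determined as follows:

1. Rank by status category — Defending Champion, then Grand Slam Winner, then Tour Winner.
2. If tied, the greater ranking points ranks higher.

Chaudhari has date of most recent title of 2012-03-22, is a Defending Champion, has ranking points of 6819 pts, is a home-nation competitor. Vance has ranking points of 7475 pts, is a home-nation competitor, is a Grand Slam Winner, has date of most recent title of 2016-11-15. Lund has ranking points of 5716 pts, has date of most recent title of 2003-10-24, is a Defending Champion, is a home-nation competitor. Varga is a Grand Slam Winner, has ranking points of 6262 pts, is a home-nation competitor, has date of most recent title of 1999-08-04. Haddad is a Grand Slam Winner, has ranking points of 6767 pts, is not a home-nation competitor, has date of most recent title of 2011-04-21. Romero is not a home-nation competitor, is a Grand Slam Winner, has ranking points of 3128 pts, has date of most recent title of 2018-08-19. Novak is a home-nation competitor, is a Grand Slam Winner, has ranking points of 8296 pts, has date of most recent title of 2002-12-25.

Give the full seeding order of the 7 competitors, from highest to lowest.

Chaudhari, Lund, Novak, Vance, Haddad, Varga, Romero

By status category: Chaudhari and Lund (Defending Champion); then Novak, Vance, Haddad, Varga and Romero (Grand Slam Winner).
Among Chaudhari and Lund, by ranking points (higher first): Chaudhari (6819 pts) before Lund (5716 pts).
Among Novak, Vance, Haddad, Varga and Romero, by ranking points (higher first): Novak (8296 pts) before Vance (7475 pts) before Haddad (6767 pts) before Varga (6262 pts) before Romero (3128 pts).
Full order: Chaudhari, Lund, Novak, Vance, Haddad, Varga, Romero.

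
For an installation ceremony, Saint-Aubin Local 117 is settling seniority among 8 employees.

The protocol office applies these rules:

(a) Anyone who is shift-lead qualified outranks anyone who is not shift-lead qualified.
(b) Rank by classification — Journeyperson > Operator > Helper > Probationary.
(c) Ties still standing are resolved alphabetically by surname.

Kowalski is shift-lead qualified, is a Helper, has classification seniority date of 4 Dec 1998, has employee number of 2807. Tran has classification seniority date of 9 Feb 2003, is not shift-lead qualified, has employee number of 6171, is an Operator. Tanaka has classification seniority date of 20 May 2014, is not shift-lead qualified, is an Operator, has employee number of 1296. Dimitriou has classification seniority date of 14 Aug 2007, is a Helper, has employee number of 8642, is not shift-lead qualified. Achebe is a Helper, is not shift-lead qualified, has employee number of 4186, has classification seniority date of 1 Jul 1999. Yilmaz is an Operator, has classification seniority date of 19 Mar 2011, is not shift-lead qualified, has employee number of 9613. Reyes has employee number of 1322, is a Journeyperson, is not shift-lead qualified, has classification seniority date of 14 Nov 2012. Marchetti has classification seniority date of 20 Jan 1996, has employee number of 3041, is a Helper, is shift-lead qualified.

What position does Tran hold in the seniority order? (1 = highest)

5

By the first rule: Kowalski and Marchetti (both shift-lead qualified); then Reyes, Tanaka, Tran, Yilmaz, Achebe and Dimitriou (each not shift-lead qualified).
Kowalski and Marchetti are each Helper, so the next rule applies.
Among Kowalski and Marchetti, alphabetically by surname: Kowalski before Marchetti.
Among Reyes, Tanaka, Tran, Yilmaz, Achebe and Dimitriou, by classification: Reyes (Journeyperson) before Tanaka, Tran and Yilmaz (Operator) before Achebe and Dimitriou (Helper).
Among Tanaka, Tran and Yilmaz, alphabetically by surname: Tanaka before Tran before Yilmaz.
Among Achebe and Dimitriou, alphabetically by surname: Achebe before Dimitriou.
Order: Kowalski, Marchetti, Reyes, Tanaka, Tran, Yilmaz, Achebe, Dimitriou. So position 5.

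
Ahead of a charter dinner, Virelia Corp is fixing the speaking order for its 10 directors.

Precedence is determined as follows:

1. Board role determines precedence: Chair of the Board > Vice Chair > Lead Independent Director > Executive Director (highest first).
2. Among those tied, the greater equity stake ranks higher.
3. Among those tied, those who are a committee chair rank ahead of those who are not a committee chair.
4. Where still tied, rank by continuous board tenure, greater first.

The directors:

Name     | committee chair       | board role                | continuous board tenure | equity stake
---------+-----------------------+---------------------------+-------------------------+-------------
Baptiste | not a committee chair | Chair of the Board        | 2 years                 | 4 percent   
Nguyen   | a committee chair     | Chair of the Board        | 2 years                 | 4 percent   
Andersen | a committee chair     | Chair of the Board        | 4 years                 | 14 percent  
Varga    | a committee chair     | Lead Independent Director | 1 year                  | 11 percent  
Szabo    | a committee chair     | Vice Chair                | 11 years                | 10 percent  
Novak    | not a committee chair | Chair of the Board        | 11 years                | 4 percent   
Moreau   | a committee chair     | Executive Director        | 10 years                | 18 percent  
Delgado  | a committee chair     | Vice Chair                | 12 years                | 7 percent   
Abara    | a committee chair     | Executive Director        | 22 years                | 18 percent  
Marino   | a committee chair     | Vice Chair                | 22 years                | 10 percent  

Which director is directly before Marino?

By board role: Andersen, Nguyen, Novak and Baptiste (Chair of the Board); then Marino, Szabo and Delgado (Vice Chair); then Varga (Lead Independent Director); then Abara and Moreau (Executive Director).
Among Andersen, Nguyen, Novak and Baptiste, by equity stake (higher first): Andersen (14 percent) before Nguyen, Novak and Baptiste (4 percent).
Among Nguyen, Novak and Baptiste, a committee chair before not a committee chair: Nguyen (a committee chair) before Novak and Baptiste (not a committee chair).
Among Novak and Baptiste, by continuous board tenure (higher first): Novak (11 years) before Baptiste (2 years).
Among Marino, Szabo and Delgado, by equity stake (higher first): Marino and Szabo (10 percent) before Delgado (7 percent).
Marino and Szabo are each a committee chair, so the next rule applies.
Among Marino and Szabo, by continuous board tenure (higher first): Marino (22 years) before Szabo (11 years).
Abara and Moreau both have equity stake 18 percent, so the next rule applies.
Abara and Moreau are each a committee chair, so the next rule applies.
Among Abara and Moreau, by continuous board tenure (higher first): Abara (22 years) before Moreau (10 years).
Order: Andersen, Nguyen, Novak, Baptiste, Marino, Szabo, Delgado, Varga, Abara, Moreau.

Baptiste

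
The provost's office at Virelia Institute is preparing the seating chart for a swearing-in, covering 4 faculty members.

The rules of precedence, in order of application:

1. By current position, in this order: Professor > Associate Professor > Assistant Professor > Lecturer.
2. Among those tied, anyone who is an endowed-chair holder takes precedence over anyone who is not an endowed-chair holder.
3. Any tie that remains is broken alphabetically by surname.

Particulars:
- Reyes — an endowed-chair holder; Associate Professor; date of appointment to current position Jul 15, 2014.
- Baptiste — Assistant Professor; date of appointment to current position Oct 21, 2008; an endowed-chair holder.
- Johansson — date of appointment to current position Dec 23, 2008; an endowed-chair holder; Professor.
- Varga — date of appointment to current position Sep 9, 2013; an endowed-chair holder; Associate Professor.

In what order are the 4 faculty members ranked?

By current position: Johansson (Professor); then Reyes and Varga (Associate Professor); then Baptiste (Assistant Professor).
Reyes and Varga are each an endowed-chair holder, so the next rule applies.
Among Reyes and Varga, alphabetically by surname: Reyes before Varga.
Full order: Johansson, Reyes, Varga, Baptiste.

Johansson, Reyes, Varga, Baptiste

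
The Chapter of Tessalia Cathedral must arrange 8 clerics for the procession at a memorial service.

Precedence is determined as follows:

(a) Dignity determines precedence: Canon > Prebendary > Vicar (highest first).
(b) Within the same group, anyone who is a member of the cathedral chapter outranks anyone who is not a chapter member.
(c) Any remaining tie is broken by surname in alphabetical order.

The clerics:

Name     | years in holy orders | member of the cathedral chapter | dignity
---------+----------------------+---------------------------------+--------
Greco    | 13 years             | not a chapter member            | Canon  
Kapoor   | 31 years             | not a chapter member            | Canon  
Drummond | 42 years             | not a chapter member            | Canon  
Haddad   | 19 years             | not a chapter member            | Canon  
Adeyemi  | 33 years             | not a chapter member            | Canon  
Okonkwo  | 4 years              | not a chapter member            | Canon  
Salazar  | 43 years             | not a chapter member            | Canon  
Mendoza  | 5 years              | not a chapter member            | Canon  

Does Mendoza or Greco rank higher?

Greco

By dignity: Adeyemi, Drummond, Greco, Haddad, Kapoor, Mendoza, Okonkwo and Salazar (Canon).
Adeyemi, Drummond, Greco, Haddad, Kapoor, Mendoza, Okonkwo and Salazar are each not a chapter member, so the next rule applies.
Among Adeyemi, Drummond, Greco, Haddad, Kapoor, Mendoza, Okonkwo and Salazar, alphabetically by surname: Adeyemi before Drummond before Greco before Haddad before Kapoor before Mendoza before Okonkwo before Salazar.
So Greco takes precedence.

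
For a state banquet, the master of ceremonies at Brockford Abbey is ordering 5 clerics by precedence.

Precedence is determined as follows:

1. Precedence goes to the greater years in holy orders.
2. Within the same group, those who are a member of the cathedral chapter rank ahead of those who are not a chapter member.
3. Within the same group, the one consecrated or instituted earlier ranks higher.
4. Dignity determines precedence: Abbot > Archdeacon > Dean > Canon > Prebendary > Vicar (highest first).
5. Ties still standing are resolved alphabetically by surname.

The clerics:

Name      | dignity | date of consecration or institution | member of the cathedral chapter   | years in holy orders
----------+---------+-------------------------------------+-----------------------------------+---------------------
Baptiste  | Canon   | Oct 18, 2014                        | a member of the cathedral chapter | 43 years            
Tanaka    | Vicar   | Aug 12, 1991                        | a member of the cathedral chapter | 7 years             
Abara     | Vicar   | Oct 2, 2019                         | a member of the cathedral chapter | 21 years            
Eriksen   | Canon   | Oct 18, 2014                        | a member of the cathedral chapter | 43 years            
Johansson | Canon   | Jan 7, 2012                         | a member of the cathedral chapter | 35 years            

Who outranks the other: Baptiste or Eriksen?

By years in holy orders (higher first): Baptiste and Eriksen (both 43 years); then Johansson (35 years); then Abara (21 years); then Tanaka (7 years).
Baptiste and Eriksen are each a member of the cathedral chapter, so the next rule applies.
Baptiste and Eriksen both have date of consecration or institution Oct 18, 2014, so the next rule applies.
Baptiste and Eriksen are each Canon, so the next rule applies.
Among Baptiste and Eriksen, alphabetically by surname: Baptiste before Eriksen.
So Baptiste takes precedence.

Baptiste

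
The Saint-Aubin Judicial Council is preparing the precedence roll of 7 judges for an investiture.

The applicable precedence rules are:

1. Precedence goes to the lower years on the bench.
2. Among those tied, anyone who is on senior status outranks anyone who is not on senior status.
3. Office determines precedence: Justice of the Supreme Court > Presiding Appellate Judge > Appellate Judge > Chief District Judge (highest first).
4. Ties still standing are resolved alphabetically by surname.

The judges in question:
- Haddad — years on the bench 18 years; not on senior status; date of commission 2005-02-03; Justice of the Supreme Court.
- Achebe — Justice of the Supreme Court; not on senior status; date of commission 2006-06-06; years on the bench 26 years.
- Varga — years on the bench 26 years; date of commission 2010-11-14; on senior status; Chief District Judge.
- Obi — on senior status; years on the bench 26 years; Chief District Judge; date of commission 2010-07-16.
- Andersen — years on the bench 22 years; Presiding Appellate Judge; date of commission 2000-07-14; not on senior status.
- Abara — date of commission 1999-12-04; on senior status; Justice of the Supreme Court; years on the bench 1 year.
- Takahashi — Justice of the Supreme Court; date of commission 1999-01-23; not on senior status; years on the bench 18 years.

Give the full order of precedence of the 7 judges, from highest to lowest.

Abara, Haddad, Takahashi, Andersen, Obi, Varga, Achebe

By years on the bench (lower first): Abara (1 year); then Haddad and Takahashi (both 18 years); then Andersen (22 years); then Obi, Varga and Achebe (each 26 years).
Haddad and Takahashi are each not on senior status, so the next rule applies.
Haddad and Takahashi are each Justice of the Supreme Court, so the next rule applies.
Among Haddad and Takahashi, alphabetically by surname: Haddad before Takahashi.
Among Obi, Varga and Achebe, on senior status before not on senior status: Obi and Varga (on senior status) before Achebe (not on senior status).
Obi and Varga are each Chief District Judge, so the next rule applies.
Among Obi and Varga, alphabetically by surname: Obi before Varga.
Full order: Abara, Haddad, Takahashi, Andersen, Obi, Varga, Achebe.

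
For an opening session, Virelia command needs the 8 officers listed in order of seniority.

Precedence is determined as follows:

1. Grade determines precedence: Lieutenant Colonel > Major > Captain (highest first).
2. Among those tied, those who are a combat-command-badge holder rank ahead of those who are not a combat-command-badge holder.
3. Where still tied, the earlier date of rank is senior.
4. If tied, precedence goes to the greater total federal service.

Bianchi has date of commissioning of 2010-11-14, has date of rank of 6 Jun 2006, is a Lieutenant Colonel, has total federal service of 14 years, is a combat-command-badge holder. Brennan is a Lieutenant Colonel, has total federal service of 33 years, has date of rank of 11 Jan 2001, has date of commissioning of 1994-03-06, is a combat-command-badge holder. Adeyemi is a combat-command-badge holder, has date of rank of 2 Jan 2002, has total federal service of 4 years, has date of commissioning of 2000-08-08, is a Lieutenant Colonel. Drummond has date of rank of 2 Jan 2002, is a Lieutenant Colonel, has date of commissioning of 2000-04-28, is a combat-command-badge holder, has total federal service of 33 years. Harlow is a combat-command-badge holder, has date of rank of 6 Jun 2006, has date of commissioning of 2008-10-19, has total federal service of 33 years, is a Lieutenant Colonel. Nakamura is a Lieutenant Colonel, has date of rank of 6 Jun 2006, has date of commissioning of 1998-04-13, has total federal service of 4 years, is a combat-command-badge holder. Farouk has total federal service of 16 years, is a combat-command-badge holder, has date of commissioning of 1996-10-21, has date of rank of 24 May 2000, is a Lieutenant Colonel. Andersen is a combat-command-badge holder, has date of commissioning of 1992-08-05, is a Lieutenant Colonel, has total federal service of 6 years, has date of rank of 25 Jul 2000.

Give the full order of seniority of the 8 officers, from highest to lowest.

By grade: Farouk, Andersen, Brennan, Drummond, Adeyemi, Harlow, Bianchi and Nakamura (Lieutenant Colonel).
Farouk, Andersen, Brennan, Drummond, Adeyemi, Harlow, Bianchi and Nakamura are each a combat-command-badge holder, so the next rule applies.
Among Farouk, Andersen, Brennan, Drummond, Adeyemi, Harlow, Bianchi and Nakamura, by date of rank (earlier first): Farouk (24 May 2000) before Andersen (25 Jul 2000) before Brennan (11 Jan 2001) before Drummond and Adeyemi (2 Jan 2002) before Harlow, Bianchi and Nakamura (6 Jun 2006).
Among Drummond and Adeyemi, by total federal service (higher first): Drummond (33 years) before Adeyemi (4 years).
Among Harlow, Bianchi and Nakamura, by total federal service (higher first): Harlow (33 years) before Bianchi (14 years) before Nakamura (4 years).
Full order: Farouk, Andersen, Brennan, Drummond, Adeyemi, Harlow, Bianchi, Nakamura.

Farouk, Andersen, Brennan, Drummond, Adeyemi, Harlow, Bianchi, Nakamura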